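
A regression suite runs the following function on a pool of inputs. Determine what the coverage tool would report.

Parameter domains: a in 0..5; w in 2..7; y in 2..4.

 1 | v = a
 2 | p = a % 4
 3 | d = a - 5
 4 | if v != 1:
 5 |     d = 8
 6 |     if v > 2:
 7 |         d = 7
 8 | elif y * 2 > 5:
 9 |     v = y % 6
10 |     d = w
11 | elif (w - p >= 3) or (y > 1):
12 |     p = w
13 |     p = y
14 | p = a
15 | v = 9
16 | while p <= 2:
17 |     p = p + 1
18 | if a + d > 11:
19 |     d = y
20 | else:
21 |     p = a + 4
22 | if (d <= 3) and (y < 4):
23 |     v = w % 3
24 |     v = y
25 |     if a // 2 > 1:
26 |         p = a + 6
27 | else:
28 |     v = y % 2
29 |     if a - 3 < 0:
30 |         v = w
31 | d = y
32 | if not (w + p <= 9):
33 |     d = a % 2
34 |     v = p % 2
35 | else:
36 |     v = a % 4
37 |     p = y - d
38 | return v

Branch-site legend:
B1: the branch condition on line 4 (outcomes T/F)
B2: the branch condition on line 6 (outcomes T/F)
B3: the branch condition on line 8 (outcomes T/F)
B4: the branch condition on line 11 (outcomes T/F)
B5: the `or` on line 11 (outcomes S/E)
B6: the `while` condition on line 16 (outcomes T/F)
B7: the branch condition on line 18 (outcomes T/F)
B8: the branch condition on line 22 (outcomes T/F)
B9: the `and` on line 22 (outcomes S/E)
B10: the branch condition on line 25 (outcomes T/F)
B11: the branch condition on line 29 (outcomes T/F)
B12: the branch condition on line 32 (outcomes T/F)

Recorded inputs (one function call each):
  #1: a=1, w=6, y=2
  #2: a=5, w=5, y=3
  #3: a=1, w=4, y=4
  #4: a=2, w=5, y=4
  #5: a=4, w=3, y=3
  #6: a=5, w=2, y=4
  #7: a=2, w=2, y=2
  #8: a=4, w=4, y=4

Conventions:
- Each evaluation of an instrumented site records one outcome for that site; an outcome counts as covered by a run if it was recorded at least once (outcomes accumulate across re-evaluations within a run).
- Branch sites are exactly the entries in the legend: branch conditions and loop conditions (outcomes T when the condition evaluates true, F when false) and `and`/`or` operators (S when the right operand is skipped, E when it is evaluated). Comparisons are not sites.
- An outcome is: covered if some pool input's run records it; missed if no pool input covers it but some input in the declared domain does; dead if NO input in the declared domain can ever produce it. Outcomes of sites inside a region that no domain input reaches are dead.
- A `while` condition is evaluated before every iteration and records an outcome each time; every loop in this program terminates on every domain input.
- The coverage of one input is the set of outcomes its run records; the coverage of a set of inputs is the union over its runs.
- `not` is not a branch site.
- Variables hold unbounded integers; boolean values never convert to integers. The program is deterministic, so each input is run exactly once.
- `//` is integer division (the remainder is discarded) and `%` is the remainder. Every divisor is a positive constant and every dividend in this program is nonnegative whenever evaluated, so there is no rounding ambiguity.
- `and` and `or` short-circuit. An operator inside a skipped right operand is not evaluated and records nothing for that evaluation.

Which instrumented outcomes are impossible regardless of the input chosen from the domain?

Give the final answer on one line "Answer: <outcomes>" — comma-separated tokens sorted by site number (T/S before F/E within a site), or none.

sweeping the full domain (108 inputs) for each outcome:
  B4=F: zero occurrences over every domain input -> dead
  reachable outcomes have witnesses, e.g. B1=T (e.g. a=0, w=2, y=2), B1=F (e.g. a=1, w=2, y=2), B2=T (e.g. a=3, w=2, y=2), B2=F (e.g. a=0, w=2, y=2)

Answer: B4=F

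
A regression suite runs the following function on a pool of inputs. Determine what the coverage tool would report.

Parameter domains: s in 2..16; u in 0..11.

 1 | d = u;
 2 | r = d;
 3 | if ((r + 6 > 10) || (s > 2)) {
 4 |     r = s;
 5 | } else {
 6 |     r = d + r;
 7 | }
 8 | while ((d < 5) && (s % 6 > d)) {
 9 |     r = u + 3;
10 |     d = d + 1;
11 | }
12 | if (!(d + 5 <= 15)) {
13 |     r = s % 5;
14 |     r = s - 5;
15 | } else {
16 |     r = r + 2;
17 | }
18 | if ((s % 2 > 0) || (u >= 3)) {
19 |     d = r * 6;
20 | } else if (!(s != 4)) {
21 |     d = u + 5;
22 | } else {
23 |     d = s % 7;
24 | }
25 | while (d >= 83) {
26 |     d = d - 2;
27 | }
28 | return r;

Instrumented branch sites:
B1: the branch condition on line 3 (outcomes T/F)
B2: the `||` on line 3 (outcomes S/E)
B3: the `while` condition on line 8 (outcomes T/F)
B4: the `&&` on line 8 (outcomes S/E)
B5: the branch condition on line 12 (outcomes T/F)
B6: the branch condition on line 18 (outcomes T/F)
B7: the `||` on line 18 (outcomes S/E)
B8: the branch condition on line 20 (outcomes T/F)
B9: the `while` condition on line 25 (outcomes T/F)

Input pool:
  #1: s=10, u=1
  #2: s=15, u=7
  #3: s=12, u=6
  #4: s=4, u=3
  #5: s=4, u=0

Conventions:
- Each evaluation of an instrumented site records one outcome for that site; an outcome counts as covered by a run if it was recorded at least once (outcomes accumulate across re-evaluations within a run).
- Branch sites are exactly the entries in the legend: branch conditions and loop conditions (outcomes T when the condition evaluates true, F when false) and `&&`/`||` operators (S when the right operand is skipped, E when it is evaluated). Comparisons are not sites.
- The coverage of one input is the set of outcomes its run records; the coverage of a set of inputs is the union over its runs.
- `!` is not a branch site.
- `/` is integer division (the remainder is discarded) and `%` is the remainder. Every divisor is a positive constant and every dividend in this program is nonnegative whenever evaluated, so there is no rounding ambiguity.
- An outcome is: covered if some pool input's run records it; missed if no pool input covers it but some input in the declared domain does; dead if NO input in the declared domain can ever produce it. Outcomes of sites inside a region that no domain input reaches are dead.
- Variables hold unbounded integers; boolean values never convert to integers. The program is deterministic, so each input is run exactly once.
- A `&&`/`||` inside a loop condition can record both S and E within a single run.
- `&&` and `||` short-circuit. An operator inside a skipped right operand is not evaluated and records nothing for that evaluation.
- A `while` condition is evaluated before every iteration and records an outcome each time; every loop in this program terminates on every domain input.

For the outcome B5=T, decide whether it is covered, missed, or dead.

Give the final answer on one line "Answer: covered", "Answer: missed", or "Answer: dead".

no pool input records B5=T
but domain input (s=2, u=11) does record it -> reachable, so missed

Answer: missed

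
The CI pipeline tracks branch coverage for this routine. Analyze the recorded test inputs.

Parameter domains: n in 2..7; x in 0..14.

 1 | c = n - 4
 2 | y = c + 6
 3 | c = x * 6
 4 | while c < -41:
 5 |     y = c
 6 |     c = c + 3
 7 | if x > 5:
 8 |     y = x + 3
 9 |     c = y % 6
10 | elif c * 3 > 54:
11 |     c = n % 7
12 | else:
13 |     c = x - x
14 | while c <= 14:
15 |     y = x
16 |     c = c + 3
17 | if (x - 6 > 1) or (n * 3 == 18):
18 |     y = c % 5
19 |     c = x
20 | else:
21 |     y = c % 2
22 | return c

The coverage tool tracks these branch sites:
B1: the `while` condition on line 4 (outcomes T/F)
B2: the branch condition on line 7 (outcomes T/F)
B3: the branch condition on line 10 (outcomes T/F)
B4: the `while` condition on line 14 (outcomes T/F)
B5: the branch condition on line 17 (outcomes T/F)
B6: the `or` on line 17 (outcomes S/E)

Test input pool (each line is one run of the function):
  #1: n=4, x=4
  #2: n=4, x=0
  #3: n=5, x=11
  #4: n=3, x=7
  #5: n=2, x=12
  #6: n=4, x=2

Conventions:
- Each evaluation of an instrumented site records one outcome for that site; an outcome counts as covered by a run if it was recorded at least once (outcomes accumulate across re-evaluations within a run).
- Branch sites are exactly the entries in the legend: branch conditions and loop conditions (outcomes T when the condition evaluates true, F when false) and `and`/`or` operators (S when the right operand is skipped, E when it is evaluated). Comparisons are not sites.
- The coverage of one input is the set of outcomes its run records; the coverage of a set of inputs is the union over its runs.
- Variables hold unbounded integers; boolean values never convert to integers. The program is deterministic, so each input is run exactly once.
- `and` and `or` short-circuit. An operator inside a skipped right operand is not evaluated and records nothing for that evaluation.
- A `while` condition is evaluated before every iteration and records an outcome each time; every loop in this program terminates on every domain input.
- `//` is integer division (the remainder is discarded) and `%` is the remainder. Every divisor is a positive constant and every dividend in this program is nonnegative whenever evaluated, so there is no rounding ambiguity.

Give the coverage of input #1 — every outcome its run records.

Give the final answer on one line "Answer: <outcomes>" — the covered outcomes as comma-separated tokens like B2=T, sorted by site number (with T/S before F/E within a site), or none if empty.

Simulating input #1 (n=4, x=4) step by step:
  B1->F, B2->F, B3->T, B4->T, B4->T, B4->T, B4->T, B4->F, B6->E, B5->F
as a set, this run covers: B1=F, B2=F, B3=T, B4=T, B4=F, B5=F, B6=E

Answer: B1=F, B2=F, B3=T, B4=T, B4=F, B5=F, B6=E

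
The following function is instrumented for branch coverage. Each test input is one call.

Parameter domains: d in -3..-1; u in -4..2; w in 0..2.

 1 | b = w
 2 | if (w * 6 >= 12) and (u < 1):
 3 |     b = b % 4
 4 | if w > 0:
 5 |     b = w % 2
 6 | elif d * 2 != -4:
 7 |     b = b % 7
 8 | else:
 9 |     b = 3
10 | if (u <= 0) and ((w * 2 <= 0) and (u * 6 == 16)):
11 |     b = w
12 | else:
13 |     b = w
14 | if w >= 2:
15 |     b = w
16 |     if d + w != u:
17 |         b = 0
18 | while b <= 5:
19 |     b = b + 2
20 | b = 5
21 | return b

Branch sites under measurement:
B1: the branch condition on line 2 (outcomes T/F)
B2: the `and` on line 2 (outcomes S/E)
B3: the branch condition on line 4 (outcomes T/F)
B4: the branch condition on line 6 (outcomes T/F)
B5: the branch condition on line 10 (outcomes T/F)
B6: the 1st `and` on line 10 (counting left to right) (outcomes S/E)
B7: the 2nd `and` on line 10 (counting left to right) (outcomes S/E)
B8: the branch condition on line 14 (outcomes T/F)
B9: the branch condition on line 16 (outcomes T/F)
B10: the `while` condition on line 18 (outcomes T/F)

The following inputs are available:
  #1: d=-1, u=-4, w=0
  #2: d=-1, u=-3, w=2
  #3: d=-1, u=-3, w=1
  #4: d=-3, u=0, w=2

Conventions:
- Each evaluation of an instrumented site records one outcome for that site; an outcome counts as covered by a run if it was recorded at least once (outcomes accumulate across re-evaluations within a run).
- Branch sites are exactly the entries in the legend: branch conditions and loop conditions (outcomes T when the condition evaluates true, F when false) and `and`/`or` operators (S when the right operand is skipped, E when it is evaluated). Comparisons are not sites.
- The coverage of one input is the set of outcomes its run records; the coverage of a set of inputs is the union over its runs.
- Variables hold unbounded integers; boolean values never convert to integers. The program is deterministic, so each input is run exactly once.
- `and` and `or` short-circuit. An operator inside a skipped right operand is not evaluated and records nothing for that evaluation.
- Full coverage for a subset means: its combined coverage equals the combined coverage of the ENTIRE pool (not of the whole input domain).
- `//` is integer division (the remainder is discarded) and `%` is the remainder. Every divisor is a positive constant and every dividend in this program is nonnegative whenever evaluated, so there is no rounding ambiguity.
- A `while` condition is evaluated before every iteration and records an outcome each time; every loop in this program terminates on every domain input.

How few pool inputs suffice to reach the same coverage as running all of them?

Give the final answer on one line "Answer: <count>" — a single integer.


input #1 (d=-1, u=-4, w=0): events B2->S, B1->F, B3->F, B4->T, B6->E, B7->E, B5->F, B8->F, B10->T, B10->T, B10->T, B10->F; covers B1=F, B2=S, B3=F, B4=T, B5=F, B6=E, B7=E, B8=F, B10=T, B10=F
input #2 (d=-1, u=-3, w=2): events B2->E, B1->T, B3->T, B6->E, B7->S, B5->F, B8->T, B9->T, B10->T, B10->T, B10->T, B10->F; covers B1=T, B2=E, B3=T, B5=F, B6=E, B7=S, B8=T, B9=T, B10=T, B10=F
input #3 (d=-1, u=-3, w=1): events B2->S, B1->F, B3->T, B6->E, B7->S, B5->F, B8->F, B10->T, B10->T, B10->T, B10->F; covers B1=F, B2=S, B3=T, B5=F, B6=E, B7=S, B8=F, B10=T, B10=F
input #4 (d=-3, u=0, w=2): events B2->E, B1->T, B3->T, B6->E, B7->S, B5->F, B8->T, B9->T, B10->T, B10->T, B10->T, B10->F; covers B1=T, B2=E, B3=T, B5=F, B6=E, B7=S, B8=T, B9=T, B10=T, B10=F
pool-wide coverage (16 outcomes): B1=T, B1=F, B2=S, B2=E, B3=T, B3=F, B4=T, B5=F, B6=E, B7=S, B7=E, B8=T, B8=F, B9=T, B10=T, B10=F
size 1 is not enough: best union over all size-1 subsets is 10/16
at size 2, {1, 2} reaches all 16 outcomes; every lexicographically earlier size-2 subset fails
Answer: 2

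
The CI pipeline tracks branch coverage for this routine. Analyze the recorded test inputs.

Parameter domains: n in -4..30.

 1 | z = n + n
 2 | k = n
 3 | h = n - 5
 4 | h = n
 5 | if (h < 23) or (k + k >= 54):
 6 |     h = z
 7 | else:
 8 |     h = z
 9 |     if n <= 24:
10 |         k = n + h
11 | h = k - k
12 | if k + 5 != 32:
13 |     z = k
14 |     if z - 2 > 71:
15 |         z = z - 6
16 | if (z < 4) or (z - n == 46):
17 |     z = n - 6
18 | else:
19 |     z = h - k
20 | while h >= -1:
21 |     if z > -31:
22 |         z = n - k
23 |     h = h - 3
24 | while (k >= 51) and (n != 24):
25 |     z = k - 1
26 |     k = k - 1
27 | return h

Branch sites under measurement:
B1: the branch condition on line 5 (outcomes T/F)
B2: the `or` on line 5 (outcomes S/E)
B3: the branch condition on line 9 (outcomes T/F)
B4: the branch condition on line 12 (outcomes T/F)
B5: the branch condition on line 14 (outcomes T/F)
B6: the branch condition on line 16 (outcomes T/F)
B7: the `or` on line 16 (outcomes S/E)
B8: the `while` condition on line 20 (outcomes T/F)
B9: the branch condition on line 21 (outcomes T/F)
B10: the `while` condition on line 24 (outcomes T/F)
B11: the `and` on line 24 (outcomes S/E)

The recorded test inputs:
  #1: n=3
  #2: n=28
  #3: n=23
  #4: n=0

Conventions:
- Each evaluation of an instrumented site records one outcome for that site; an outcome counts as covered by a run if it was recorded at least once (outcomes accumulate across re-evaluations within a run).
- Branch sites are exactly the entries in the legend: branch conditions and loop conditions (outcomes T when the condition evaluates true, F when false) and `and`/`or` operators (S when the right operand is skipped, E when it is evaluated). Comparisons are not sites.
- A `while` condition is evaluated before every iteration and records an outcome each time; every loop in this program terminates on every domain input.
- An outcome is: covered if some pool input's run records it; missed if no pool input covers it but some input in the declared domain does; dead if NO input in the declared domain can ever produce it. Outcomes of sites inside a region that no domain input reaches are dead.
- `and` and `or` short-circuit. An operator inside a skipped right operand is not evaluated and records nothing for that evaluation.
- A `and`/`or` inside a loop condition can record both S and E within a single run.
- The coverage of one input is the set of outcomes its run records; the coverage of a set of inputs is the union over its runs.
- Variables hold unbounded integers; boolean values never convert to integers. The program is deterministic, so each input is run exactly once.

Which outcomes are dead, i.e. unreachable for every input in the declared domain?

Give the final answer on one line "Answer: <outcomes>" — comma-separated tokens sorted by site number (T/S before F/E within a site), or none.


running all 35 domain inputs and tallying outcomes:
  B5=T: zero occurrences over every domain input -> dead
  reachable outcomes have witnesses, e.g. B1=T (e.g. n=-4), B1=F (e.g. n=23), B2=S (e.g. n=-4), B2=E (e.g. n=23)
Answer: B5=T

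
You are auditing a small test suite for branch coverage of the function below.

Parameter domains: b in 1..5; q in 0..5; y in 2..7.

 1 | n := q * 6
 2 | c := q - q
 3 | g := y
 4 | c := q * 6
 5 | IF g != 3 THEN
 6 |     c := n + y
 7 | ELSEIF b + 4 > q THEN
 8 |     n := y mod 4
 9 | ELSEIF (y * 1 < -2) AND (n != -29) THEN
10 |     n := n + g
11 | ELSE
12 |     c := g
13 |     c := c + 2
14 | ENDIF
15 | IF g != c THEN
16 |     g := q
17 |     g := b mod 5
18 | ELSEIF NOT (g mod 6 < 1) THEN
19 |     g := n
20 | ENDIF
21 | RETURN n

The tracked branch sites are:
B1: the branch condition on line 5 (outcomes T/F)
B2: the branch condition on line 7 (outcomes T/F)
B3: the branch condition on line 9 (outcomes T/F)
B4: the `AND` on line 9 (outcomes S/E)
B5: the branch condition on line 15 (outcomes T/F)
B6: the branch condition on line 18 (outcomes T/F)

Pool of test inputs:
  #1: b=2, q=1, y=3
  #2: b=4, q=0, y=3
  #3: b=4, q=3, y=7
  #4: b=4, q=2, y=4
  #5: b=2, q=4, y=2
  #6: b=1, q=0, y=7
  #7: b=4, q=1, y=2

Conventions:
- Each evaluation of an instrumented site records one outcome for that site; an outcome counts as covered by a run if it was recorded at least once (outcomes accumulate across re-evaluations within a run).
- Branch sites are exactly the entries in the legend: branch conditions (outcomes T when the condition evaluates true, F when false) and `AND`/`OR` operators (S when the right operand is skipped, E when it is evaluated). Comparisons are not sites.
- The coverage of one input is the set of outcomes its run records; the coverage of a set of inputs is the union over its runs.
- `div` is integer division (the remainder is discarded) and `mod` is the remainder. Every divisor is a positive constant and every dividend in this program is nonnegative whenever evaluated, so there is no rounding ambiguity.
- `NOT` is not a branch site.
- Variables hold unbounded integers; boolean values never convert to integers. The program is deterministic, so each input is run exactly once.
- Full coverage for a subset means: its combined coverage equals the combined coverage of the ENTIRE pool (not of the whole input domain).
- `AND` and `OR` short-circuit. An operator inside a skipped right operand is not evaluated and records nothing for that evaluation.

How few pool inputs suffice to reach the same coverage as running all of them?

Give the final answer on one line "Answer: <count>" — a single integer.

input #1, b=2, q=1, y=3: events B1->F, B2->T, B5->T; outcomes B1=F, B2=T, B5=T
input #2, b=4, q=0, y=3: events B1->F, B2->T, B5->T; outcomes B1=F, B2=T, B5=T
input #3, b=4, q=3, y=7: events B1->T, B5->T; outcomes B1=T, B5=T
input #4, b=4, q=2, y=4: events B1->T, B5->T; outcomes B1=T, B5=T
input #5, b=2, q=4, y=2: events B1->T, B5->T; outcomes B1=T, B5=T
input #6, b=1, q=0, y=7: events B1->T, B5->F, B6->T; outcomes B1=T, B5=F, B6=T
input #7, b=4, q=1, y=2: events B1->T, B5->T; outcomes B1=T, B5=T
together the pool reaches 6 outcomes: B1=T, B1=F, B2=T, B5=T, B5=F, B6=T
every size-1 subset falls short of the 6 outcomes (best: 3/6)
size 2: inputs {1, 6} cover all 6 outcomes, and no lexicographically smaller subset of this size does

Answer: 2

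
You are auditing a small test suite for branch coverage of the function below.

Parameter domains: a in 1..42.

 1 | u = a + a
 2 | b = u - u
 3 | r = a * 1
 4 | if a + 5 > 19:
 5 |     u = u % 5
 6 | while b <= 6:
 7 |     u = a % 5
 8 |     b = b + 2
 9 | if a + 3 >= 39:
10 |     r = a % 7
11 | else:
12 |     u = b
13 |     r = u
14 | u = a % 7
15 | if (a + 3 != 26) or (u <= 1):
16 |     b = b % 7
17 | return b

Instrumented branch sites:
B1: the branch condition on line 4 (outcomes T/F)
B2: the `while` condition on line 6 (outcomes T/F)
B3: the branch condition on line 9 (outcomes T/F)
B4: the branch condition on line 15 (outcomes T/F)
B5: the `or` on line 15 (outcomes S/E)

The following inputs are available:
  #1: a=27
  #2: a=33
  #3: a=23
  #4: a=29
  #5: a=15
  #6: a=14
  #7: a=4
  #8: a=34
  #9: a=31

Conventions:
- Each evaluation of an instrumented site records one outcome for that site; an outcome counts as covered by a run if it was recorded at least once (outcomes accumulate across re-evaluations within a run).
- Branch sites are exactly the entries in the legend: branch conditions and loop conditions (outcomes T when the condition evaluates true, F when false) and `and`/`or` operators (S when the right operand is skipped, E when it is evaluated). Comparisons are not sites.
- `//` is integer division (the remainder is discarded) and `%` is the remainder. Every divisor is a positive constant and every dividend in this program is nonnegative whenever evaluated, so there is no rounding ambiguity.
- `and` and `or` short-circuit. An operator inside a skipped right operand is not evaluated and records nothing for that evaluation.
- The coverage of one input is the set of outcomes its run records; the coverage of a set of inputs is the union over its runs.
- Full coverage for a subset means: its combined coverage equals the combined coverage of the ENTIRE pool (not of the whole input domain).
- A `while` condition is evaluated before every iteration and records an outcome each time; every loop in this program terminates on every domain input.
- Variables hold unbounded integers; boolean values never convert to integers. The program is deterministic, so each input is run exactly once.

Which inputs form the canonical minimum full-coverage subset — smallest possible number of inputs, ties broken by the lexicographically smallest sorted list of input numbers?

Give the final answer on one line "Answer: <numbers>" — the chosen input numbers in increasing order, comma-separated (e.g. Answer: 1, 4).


input #1 (a=27): covers B1=T, B2=T, B2=F, B3=F, B4=T, B5=S
input #2 (a=33): covers B1=T, B2=T, B2=F, B3=F, B4=T, B5=S
input #3 (a=23): covers B1=T, B2=T, B2=F, B3=F, B4=F, B5=E
input #4 (a=29): covers B1=T, B2=T, B2=F, B3=F, B4=T, B5=S
input #5 (a=15): covers B1=T, B2=T, B2=F, B3=F, B4=T, B5=S
input #6 (a=14): covers B1=F, B2=T, B2=F, B3=F, B4=T, B5=S
input #7 (a=4): covers B1=F, B2=T, B2=F, B3=F, B4=T, B5=S
input #8 (a=34): covers B1=T, B2=T, B2=F, B3=F, B4=T, B5=S
input #9 (a=31): covers B1=T, B2=T, B2=F, B3=F, B4=T, B5=S
pool-wide coverage (9 outcomes): B1=T, B1=F, B2=T, B2=F, B3=F, B4=T, B4=F, B5=S, B5=E
no size-1 subset reaches all 9 outcomes (best union: 6/9)
size 2: inputs {3, 6} cover all 9 outcomes, and no lexicographically smaller subset of this size does
Answer: 3, 6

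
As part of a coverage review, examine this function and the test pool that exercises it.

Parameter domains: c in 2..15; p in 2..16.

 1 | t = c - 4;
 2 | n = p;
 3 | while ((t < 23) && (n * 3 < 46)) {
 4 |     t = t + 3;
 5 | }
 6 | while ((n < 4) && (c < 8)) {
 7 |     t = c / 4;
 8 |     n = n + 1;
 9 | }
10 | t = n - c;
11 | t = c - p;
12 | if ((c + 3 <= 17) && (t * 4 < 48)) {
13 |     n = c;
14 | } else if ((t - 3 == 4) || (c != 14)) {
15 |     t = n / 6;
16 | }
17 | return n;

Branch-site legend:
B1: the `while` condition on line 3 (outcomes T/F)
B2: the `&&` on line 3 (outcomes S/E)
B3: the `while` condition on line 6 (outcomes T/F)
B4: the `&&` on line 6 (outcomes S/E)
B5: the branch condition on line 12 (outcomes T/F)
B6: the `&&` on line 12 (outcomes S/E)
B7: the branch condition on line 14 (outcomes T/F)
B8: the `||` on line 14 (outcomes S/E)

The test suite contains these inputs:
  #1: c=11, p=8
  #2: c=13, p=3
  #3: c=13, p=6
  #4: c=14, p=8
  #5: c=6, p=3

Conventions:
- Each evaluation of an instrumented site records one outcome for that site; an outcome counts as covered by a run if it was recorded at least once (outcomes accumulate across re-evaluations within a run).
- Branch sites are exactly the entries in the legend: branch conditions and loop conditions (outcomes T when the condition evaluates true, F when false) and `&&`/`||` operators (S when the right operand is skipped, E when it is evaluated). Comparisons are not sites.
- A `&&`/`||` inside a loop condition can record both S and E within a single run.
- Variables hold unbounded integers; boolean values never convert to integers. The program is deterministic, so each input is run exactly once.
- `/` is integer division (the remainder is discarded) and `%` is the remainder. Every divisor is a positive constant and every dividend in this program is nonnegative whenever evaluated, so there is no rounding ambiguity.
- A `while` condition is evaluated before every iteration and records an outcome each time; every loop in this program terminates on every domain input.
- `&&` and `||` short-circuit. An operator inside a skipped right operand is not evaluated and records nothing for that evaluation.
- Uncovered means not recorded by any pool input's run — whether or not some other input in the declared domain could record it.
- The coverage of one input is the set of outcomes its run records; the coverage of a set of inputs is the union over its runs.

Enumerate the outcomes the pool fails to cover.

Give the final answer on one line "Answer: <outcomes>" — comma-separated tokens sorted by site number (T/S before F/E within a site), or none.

run #1 (c=11, p=8) runs B2->E, B1->T, B2->E, B1->T, B2->E, B1->T, B2->E, B1->T, B2->E, B1->T, B2->E, B1->T, B2->S, B1->F, ...; records B1=T, B1=F, B2=S, B2=E, B3=F, B4=S, B5=T, B6=E
run #2 (c=13, p=3) runs B2->E, B1->T, B2->E, B1->T, B2->E, B1->T, B2->E, B1->T, B2->E, B1->T, B2->S, B1->F, B4->E, B3->F, ...; records B1=T, B1=F, B2=S, B2=E, B3=F, B4=E, B5=T, B6=E
run #3 (c=13, p=6) runs B2->E, B1->T, B2->E, B1->T, B2->E, B1->T, B2->E, B1->T, B2->E, B1->T, B2->S, B1->F, B4->S, B3->F, ...; records B1=T, B1=F, B2=S, B2=E, B3=F, B4=S, B5=T, B6=E
run #4 (c=14, p=8) runs B2->E, B1->T, B2->E, B1->T, B2->E, B1->T, B2->E, B1->T, B2->E, B1->T, B2->S, B1->F, B4->S, B3->F, ...; records B1=T, B1=F, B2=S, B2=E, B3=F, B4=S, B5=T, B6=E
run #5 (c=6, p=3) runs B2->E, B1->T, B2->E, B1->T, B2->E, B1->T, B2->E, B1->T, B2->E, B1->T, B2->E, B1->T, B2->E, B1->T, ...; records B1=T, B1=F, B2=S, B2=E, B3=T, B3=F, B4=S, B4=E, B5=T, B6=E
union over the pool: B1=T, B1=F, B2=S, B2=E, B3=T, B3=F, B4=S, B4=E, B5=T, B6=E
uncovered (6 of 16): B5=F, B6=S, B7=T, B7=F, B8=S, B8=E

Answer: B5=F, B6=S, B7=T, B7=F, B8=S, B8=E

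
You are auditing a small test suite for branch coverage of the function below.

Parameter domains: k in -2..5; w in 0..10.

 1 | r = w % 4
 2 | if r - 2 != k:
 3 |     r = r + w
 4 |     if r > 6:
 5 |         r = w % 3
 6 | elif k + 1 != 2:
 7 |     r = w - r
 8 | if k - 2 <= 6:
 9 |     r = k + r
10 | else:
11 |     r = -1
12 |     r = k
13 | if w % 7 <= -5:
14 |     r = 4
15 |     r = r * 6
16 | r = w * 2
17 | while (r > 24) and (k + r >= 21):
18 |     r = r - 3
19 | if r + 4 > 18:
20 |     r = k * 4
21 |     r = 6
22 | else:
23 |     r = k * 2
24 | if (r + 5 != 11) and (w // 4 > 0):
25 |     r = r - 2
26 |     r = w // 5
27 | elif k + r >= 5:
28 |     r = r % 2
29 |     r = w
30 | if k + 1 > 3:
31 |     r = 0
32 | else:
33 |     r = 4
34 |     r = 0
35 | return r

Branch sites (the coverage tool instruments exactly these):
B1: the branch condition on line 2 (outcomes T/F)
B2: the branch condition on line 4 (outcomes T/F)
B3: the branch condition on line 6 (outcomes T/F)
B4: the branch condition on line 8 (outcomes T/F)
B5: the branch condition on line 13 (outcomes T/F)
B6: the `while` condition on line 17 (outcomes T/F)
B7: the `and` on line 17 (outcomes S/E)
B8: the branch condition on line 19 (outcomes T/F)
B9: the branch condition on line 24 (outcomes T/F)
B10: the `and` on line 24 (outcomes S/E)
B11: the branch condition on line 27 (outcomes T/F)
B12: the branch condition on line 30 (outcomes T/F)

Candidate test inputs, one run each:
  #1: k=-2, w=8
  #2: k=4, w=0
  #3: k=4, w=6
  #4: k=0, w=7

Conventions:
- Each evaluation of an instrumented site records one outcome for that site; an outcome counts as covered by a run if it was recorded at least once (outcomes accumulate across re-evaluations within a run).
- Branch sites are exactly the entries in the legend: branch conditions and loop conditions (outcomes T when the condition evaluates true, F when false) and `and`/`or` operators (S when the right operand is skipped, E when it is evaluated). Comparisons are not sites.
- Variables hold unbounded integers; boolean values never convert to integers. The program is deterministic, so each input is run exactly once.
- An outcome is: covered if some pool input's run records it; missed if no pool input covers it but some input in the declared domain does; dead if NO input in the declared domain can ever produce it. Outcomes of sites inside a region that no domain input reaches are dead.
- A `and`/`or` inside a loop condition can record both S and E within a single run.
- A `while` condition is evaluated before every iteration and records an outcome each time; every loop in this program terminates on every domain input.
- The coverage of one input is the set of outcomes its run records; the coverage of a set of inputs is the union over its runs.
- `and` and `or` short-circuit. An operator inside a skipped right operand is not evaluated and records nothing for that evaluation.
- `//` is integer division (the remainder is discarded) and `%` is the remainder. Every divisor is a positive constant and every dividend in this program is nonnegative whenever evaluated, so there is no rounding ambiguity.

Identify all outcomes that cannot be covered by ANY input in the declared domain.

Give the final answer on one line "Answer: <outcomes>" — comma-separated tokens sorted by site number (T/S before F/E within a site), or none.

exhaustive pass over the 88-input domain:
  B4=F: unreachable across the whole domain -> dead
  B5=T: unreachable across the whole domain -> dead
  B6=T: unreachable across the whole domain -> dead
  B7=E: unreachable across the whole domain -> dead
  reachable outcomes have witnesses, e.g. B1=T (e.g. k=-2, w=1), B1=F (e.g. k=-2, w=0), B2=T (e.g. k=-2, w=6), B2=F (e.g. k=-2, w=1)

Answer: B4=F, B5=T, B6=T, B7=E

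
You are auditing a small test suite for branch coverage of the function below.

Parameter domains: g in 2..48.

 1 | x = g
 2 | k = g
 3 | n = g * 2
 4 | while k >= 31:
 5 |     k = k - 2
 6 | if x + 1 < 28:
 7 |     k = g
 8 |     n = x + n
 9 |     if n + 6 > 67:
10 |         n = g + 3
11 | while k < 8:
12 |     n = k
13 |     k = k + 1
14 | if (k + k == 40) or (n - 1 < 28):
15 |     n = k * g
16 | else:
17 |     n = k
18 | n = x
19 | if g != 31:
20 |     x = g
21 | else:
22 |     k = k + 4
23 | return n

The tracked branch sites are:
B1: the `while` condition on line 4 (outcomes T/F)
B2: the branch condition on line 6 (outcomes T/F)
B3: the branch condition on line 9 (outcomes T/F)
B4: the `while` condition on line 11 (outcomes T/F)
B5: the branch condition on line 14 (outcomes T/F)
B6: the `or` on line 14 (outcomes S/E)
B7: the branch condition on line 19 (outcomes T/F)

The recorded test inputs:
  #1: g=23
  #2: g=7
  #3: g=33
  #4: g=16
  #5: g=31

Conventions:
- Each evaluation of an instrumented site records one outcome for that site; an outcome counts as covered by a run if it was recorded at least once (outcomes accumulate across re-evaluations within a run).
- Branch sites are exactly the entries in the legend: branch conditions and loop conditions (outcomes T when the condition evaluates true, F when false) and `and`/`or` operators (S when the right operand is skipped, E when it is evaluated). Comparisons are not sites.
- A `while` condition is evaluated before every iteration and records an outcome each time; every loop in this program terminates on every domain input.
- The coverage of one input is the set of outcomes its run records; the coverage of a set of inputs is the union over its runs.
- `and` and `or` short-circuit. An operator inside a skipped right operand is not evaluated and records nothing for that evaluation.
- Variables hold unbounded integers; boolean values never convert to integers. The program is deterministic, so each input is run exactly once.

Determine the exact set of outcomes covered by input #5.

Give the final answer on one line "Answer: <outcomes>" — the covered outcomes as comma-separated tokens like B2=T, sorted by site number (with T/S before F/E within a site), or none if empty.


Simulating input #5 (g=31) step by step:
  B1->T, B1->F, B2->F, B4->F, B6->E, B5->F, B7->F
collecting distinct outcomes: B1=T, B1=F, B2=F, B4=F, B5=F, B6=E, B7=F
Answer: B1=T, B1=F, B2=F, B4=F, B5=F, B6=E, B7=F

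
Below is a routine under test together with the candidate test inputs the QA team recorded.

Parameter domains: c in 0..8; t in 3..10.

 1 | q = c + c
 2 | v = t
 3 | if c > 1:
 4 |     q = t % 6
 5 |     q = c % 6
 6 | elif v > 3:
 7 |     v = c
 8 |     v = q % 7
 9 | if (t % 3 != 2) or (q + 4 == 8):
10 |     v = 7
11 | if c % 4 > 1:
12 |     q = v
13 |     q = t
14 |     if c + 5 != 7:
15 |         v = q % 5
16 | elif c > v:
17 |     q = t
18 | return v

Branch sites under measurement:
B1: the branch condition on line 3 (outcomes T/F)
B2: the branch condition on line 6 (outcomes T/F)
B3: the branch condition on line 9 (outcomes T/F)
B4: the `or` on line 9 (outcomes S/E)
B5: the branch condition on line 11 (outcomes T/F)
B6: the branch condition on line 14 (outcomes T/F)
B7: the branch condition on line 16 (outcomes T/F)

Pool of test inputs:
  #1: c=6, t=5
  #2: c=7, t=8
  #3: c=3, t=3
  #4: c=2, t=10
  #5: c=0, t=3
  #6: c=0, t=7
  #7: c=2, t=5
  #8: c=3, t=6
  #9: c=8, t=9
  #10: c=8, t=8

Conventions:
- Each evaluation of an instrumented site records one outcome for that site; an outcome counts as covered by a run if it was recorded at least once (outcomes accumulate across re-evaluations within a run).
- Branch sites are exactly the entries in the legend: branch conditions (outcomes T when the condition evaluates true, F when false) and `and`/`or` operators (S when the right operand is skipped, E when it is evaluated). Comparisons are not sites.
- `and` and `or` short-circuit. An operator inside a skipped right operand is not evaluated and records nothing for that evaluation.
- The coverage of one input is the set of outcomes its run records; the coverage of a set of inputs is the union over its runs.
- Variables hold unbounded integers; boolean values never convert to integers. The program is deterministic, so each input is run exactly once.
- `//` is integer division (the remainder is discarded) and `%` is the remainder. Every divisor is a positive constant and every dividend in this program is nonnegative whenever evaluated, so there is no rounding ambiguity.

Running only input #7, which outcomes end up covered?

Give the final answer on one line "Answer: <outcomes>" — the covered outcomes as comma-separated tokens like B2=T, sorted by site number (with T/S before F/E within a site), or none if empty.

Running input #7 (c=2, t=5), event by event:
  B1->T, B4->E, B3->F, B5->T, B6->F
deduplicating events, the covered set is: B1=T, B3=F, B4=E, B5=T, B6=F

Answer: B1=T, B3=F, B4=E, B5=T, B6=F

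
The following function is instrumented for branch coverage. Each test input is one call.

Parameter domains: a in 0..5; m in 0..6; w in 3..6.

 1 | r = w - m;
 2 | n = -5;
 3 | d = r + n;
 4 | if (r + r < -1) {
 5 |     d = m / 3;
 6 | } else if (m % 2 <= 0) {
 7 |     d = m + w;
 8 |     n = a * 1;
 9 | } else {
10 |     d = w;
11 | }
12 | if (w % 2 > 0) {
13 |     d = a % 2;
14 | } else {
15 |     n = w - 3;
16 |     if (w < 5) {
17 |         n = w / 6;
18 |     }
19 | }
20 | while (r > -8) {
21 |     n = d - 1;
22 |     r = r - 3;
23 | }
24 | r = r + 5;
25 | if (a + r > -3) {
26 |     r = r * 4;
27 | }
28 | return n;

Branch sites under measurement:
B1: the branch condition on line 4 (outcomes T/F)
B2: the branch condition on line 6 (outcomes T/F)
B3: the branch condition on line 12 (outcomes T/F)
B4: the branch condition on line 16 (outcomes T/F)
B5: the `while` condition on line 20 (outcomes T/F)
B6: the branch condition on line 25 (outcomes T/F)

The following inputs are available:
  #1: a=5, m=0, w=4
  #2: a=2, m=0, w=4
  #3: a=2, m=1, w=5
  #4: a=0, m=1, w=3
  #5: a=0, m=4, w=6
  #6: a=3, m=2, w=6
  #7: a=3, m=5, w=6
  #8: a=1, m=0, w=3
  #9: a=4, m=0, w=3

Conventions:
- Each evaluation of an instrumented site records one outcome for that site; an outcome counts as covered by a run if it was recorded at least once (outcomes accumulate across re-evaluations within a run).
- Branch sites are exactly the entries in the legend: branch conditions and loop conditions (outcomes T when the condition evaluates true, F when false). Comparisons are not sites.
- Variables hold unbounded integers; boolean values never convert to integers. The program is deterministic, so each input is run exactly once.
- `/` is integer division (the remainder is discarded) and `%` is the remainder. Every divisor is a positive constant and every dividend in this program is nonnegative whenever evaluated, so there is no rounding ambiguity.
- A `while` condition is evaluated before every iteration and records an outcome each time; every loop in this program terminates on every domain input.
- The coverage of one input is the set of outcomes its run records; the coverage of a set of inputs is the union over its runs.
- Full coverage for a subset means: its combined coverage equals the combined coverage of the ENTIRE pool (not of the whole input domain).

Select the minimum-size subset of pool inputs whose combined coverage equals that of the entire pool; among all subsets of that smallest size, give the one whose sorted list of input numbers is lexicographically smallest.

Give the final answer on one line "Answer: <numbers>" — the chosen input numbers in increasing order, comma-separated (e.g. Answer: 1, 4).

input #1 (a=5, m=0, w=4): events B1->F, B2->T, B3->F, B4->T, B5->T, B5->T, B5->T, B5->T, B5->F, B6->T; covers B1=F, B2=T, B3=F, B4=T, B5=T, B5=F, B6=T
input #2 (a=2, m=0, w=4): events B1->F, B2->T, B3->F, B4->T, B5->T, B5->T, B5->T, B5->T, B5->F, B6->T; covers B1=F, B2=T, B3=F, B4=T, B5=T, B5=F, B6=T
input #3 (a=2, m=1, w=5): events B1->F, B2->F, B3->T, B5->T, B5->T, B5->T, B5->T, B5->F, B6->T; covers B1=F, B2=F, B3=T, B5=T, B5=F, B6=T
input #4 (a=0, m=1, w=3): events B1->F, B2->F, B3->T, B5->T, B5->T, B5->T, B5->T, B5->F, B6->F; covers B1=F, B2=F, B3=T, B5=T, B5=F, B6=F
input #5 (a=0, m=4, w=6): events B1->F, B2->T, B3->F, B4->F, B5->T, B5->T, B5->T, B5->T, B5->F, B6->F; covers B1=F, B2=T, B3=F, B4=F, B5=T, B5=F, B6=F
input #6 (a=3, m=2, w=6): events B1->F, B2->T, B3->F, B4->F, B5->T, B5->T, B5->T, B5->T, B5->F, B6->T; covers B1=F, B2=T, B3=F, B4=F, B5=T, B5=F, B6=T
input #7 (a=3, m=5, w=6): events B1->F, B2->F, B3->F, B4->F, B5->T, B5->T, B5->T, B5->F, B6->T; covers B1=F, B2=F, B3=F, B4=F, B5=T, B5=F, B6=T
input #8 (a=1, m=0, w=3): events B1->F, B2->T, B3->T, B5->T, B5->T, B5->T, B5->T, B5->F, B6->F; covers B1=F, B2=T, B3=T, B5=T, B5=F, B6=F
input #9 (a=4, m=0, w=3): events B1->F, B2->T, B3->T, B5->T, B5->T, B5->T, B5->T, B5->F, B6->T; covers B1=F, B2=T, B3=T, B5=T, B5=F, B6=T
the full pool covers 11 outcomes: B1=F, B2=T, B2=F, B3=T, B3=F, B4=T, B4=F, B5=T, B5=F, B6=T, B6=F
no size-1 subset reaches all 11 outcomes (best union: 7/11)
no size-2 subset reaches all 11 outcomes (best union: 10/11)
the canonical winner is {1, 3, 5}: size 3, full 11-outcome coverage, earliest index list among size-3 covers

Answer: 1, 3, 5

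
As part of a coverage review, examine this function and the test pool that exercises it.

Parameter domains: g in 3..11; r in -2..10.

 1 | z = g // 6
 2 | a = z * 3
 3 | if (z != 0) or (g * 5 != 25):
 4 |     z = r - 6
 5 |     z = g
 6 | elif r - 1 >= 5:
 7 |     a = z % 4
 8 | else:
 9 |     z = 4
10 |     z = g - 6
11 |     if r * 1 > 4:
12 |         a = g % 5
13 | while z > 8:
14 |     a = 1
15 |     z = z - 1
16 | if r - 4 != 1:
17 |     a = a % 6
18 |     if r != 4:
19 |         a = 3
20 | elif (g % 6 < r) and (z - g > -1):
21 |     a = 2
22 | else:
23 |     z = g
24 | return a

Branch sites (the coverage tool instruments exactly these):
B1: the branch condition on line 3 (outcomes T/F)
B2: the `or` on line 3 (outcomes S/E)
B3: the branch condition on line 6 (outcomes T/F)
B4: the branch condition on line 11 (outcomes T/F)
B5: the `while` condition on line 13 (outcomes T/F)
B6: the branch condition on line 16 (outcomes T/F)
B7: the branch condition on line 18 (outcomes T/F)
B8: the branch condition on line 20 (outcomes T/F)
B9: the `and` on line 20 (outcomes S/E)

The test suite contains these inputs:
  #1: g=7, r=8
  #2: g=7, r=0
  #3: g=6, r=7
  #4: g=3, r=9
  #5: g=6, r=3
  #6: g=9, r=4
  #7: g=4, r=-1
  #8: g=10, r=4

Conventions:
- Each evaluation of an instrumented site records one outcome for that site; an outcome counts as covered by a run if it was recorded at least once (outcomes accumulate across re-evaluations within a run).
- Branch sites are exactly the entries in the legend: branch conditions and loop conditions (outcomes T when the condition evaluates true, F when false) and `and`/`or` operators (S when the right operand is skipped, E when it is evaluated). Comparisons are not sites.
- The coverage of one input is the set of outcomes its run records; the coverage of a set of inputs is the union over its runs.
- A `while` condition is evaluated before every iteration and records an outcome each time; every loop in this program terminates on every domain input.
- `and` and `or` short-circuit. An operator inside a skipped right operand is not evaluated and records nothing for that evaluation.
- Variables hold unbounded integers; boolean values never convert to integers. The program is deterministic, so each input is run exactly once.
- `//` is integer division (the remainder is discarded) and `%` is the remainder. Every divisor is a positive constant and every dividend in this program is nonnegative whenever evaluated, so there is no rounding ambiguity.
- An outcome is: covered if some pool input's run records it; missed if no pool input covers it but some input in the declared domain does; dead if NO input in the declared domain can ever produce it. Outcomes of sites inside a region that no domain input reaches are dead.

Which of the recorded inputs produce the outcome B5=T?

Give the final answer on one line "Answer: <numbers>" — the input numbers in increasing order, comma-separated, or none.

input #1 (g=7, r=8): misses B5=T
input #2 (g=7, r=0): misses B5=T
input #3 (g=6, r=7): misses B5=T
input #4 (g=3, r=9): misses B5=T
input #5 (g=6, r=3): misses B5=T
input #6 (g=9, r=4): covers B5=T
input #7 (g=4, r=-1): misses B5=T
input #8 (g=10, r=4): covers B5=T

Answer: 6, 8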